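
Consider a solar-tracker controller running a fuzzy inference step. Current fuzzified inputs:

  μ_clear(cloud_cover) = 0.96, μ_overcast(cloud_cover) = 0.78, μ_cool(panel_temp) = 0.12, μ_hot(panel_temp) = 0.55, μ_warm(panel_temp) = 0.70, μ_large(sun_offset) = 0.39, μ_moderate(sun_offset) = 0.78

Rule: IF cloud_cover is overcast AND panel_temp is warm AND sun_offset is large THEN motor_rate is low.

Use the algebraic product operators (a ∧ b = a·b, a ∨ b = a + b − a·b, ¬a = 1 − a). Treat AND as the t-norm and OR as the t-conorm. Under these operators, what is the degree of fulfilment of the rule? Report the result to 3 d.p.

firing strength: overcast=0.78, warm=0.70, large=0.39; AND[a·b] → w = 0.2129

0.213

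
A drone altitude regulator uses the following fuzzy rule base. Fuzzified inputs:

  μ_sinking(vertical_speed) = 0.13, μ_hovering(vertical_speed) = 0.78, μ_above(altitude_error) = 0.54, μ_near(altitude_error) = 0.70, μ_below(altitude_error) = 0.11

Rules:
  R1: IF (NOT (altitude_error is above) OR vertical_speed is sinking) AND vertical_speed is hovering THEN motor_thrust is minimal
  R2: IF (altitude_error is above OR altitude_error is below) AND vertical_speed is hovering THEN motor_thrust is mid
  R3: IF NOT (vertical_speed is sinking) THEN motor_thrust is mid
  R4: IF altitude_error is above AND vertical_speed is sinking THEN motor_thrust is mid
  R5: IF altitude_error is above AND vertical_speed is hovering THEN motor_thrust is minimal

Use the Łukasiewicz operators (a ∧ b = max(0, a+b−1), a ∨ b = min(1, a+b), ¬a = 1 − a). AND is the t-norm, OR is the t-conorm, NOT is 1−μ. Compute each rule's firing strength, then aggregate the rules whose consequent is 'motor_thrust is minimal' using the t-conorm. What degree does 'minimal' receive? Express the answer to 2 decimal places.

0.69

R1: (¬above=1−0.54=0.46 OR sinking=0.13) = 0.59; AND[max(0, a+b−1)] with hovering=0.78 → w = 0.37
R2: (above=0.54 OR below=0.11) = 0.65; AND[max(0, a+b−1)] with hovering=0.78 → w = 0.43
R3: ¬sinking=1−0.13=0.87 → w = 0.87
R4: above=0.54, sinking=0.13; AND[max(0, a+b−1)] → w = 0.00
R5: above=0.54, hovering=0.78; AND[max(0, a+b−1)] → w = 0.32
Rules with consequent 'minimal': {R1, R5} → strengths 0.37, 0.32
Aggregate via t-conorm [min(1, a+b)]: 0.69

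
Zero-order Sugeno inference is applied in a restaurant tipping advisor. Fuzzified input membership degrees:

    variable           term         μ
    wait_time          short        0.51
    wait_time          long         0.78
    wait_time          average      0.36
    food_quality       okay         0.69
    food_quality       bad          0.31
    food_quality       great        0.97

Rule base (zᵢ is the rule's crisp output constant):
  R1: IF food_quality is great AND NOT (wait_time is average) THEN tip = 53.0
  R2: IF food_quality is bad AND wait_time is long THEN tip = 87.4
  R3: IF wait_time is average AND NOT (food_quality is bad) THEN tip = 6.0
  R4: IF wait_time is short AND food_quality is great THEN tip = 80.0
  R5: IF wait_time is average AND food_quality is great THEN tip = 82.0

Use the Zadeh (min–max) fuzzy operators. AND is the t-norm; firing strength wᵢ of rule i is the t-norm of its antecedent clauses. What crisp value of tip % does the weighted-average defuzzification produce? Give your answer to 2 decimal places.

R1 (z=53.0): great=0.97, ¬average=1−0.36=0.64; AND[min(a, b)] → w = 0.64
R2 (z=87.4): bad=0.31, long=0.78; AND[min(a, b)] → w = 0.31
R3 (z=6.0): average=0.36, ¬bad=1−0.31=0.69; AND[min(a, b)] → w = 0.36
R4 (z=80.0): short=0.51, great=0.97; AND[min(a, b)] → w = 0.51
R5 (z=82.0): average=0.36, great=0.97; AND[min(a, b)] → w = 0.36
Weighted average = (0.64·53.0 + 0.31·87.4 + 0.36·6.0 + 0.51·80.0 + 0.36·82.0) / (0.64 + 0.31 + 0.36 + 0.51 + 0.36)
  = 133.4940 / 2.1800 = 61.24

61.24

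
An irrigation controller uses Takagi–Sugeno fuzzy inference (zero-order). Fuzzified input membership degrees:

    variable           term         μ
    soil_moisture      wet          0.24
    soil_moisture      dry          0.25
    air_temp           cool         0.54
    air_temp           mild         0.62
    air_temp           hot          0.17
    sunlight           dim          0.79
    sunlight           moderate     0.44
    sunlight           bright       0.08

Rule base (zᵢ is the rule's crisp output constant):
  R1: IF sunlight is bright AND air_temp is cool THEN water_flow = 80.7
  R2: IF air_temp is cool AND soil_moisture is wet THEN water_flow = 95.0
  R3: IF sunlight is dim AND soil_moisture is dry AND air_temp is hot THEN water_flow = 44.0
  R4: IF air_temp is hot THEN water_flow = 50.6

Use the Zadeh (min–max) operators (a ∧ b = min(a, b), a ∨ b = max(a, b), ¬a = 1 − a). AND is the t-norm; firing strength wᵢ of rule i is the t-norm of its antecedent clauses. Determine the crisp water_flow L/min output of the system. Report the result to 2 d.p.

68.69

R1 (z=80.7): bright=0.08, cool=0.54; AND[min(a, b)] → w = 0.08
R2 (z=95.0): cool=0.54, wet=0.24; AND[min(a, b)] → w = 0.24
R3 (z=44.0): dim=0.79, dry=0.25, hot=0.17; AND[min(a, b)] → w = 0.17
R4 (z=50.6): hot=0.17 → w = 0.17
Weighted average = (0.08·80.7 + 0.24·95.0 + 0.17·44.0 + 0.17·50.6) / (0.08 + 0.24 + 0.17 + 0.17)
  = 45.3380 / 0.6600 = 68.69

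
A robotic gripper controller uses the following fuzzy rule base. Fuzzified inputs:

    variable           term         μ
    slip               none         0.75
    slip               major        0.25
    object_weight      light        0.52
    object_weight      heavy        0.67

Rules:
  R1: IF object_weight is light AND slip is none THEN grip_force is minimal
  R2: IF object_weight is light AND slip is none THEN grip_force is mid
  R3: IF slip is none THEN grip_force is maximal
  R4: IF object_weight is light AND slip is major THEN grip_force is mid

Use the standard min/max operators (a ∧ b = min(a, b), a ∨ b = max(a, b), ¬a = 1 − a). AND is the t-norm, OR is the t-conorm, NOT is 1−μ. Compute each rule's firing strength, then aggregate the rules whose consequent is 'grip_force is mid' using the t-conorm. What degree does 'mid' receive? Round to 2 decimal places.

0.52

R1: light=0.52, none=0.75; AND[min(a, b)] → w = 0.52
R2: light=0.52, none=0.75; AND[min(a, b)] → w = 0.52
R3: none=0.75 → w = 0.75
R4: light=0.52, major=0.25; AND[min(a, b)] → w = 0.25
Rules with consequent 'mid': {R2, R4} → strengths 0.52, 0.25
Aggregate via t-conorm [max(a, b)]: 0.52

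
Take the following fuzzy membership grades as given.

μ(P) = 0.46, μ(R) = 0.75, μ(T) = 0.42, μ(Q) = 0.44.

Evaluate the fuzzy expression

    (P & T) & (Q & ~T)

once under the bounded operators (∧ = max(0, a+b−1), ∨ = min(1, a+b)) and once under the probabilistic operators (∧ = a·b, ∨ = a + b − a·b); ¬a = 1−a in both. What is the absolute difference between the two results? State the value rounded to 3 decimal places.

Under bounded:
  P & T = max(0, a+b−1) on (0.46, 0.42) = 0.00
  ~T = 1 − 0.42 = 0.58
  Q & ~T = max(0, a+b−1) on (0.44, 0.58) = 0.02
  (P & T) & (Q & ~T) = max(0, a+b−1) on (0.00, 0.02) = 0.00
  → value = 0.0000
Under probabilistic:
  P & T = a·b on (0.4600, 0.4200) = 0.1932
  ~T = 1 − 0.4200 = 0.5800
  Q & ~T = a·b on (0.4400, 0.5800) = 0.2552
  (P & T) & (Q & ~T) = a·b on (0.1932, 0.2552) = 0.0493
  → value = 0.0493
|0.0000 − 0.0493| = 0.049

0.049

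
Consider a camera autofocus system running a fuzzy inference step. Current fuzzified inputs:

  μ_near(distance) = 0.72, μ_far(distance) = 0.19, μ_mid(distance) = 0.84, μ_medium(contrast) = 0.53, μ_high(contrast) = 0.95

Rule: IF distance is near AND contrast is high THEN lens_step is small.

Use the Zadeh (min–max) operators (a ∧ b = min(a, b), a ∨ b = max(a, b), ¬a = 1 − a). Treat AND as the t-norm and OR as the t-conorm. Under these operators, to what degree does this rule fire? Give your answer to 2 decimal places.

0.72

firing strength: near=0.72, high=0.95; AND[min(a, b)] → w = 0.72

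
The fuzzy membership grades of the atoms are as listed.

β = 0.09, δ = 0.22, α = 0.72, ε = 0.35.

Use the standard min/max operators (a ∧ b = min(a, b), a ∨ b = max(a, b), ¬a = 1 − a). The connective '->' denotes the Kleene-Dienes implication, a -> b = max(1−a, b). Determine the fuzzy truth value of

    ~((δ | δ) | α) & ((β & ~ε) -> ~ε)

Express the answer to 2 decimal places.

δ | δ = max(a, b) on (0.22, 0.22) = 0.22
(δ | δ) | α = max(a, b) on (0.22, 0.72) = 0.72
~((δ | δ) | α) = 1 − 0.72 = 0.28
~ε = 1 − 0.35 = 0.65
β & ~ε = min(a, b) on (0.09, 0.65) = 0.09
~ε = 1 − 0.35 = 0.65
(β & ~ε) -> ~ε  [Kleene-Dienes: max(1−a, b)] with a=0.09, b=0.65 → 0.91
~((δ | δ) | α) & ((β & ~ε) -> ~ε) = min(a, b) on (0.28, 0.91) = 0.28

0.28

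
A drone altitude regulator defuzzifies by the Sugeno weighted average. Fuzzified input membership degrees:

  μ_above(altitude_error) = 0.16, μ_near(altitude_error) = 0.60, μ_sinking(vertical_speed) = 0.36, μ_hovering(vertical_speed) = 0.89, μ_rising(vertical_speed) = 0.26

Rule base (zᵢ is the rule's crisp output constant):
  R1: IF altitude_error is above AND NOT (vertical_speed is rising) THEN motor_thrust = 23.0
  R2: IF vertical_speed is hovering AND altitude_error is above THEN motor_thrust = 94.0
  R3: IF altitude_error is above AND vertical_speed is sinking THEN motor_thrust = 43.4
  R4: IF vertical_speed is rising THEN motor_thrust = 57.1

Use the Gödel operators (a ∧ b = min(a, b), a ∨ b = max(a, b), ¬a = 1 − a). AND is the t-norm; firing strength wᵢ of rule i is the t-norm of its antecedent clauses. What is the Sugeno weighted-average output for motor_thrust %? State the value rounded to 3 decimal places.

54.743

R1 (z=23.0): above=0.16, ¬rising=1−0.26=0.74; AND[min(a, b)] → w = 0.16
R2 (z=94.0): hovering=0.89, above=0.16; AND[min(a, b)] → w = 0.16
R3 (z=43.4): above=0.16, sinking=0.36; AND[min(a, b)] → w = 0.16
R4 (z=57.1): rising=0.26 → w = 0.26
Weighted average = (0.16·23.0 + 0.16·94.0 + 0.16·43.4 + 0.26·57.1) / (0.16 + 0.16 + 0.16 + 0.26)
  = 40.5100 / 0.7400 = 54.743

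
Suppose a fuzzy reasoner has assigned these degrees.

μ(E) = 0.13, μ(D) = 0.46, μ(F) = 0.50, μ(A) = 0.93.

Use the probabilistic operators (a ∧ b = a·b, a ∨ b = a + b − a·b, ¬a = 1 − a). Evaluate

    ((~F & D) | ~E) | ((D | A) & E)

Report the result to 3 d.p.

~F = 1 − 0.5000 = 0.5000
~F & D = a·b on (0.5000, 0.4600) = 0.2300
~E = 1 − 0.1300 = 0.8700
(~F & D) | ~E = a + b − a·b on (0.2300, 0.8700) = 0.8999
D | A = a + b − a·b on (0.4600, 0.9300) = 0.9622
(D | A) & E = a·b on (0.9622, 0.1300) = 0.1251
((~F & D) | ~E) | ((D | A) & E) = a + b − a·b on (0.8999, 0.1251) = 0.9124

0.912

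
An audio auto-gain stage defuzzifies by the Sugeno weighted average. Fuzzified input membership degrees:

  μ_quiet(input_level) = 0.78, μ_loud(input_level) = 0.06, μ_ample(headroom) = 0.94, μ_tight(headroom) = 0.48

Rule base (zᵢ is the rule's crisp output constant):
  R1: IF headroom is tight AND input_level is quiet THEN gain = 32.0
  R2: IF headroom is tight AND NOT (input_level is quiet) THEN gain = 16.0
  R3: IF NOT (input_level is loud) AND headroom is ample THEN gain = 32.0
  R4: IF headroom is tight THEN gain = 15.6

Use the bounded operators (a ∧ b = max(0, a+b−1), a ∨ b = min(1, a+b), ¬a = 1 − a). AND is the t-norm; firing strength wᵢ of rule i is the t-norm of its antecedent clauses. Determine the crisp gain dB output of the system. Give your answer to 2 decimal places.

R1 (z=32.0): tight=0.48, quiet=0.78; AND[max(0, a+b−1)] → w = 0.26
R2 (z=16.0): tight=0.48, ¬quiet=1−0.78=0.22; AND[max(0, a+b−1)] → w = 0.00
R3 (z=32.0): ¬loud=1−0.06=0.94, ample=0.94; AND[max(0, a+b−1)] → w = 0.88
R4 (z=15.6): tight=0.48 → w = 0.48
Weighted average = (0.26·32.0 + 0.00·16.0 + 0.88·32.0 + 0.48·15.6) / (0.26 + 0.00 + 0.88 + 0.48)
  = 43.9680 / 1.6200 = 27.14

27.14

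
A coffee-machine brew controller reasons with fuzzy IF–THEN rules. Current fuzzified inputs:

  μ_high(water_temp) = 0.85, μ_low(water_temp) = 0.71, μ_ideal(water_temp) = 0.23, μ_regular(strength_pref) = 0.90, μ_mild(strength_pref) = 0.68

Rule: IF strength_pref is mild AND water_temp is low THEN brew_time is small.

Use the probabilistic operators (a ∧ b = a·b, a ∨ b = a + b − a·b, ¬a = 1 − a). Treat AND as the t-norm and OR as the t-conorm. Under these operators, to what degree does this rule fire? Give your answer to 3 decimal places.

0.483

firing strength: mild=0.68, low=0.71; AND[a·b] → w = 0.4828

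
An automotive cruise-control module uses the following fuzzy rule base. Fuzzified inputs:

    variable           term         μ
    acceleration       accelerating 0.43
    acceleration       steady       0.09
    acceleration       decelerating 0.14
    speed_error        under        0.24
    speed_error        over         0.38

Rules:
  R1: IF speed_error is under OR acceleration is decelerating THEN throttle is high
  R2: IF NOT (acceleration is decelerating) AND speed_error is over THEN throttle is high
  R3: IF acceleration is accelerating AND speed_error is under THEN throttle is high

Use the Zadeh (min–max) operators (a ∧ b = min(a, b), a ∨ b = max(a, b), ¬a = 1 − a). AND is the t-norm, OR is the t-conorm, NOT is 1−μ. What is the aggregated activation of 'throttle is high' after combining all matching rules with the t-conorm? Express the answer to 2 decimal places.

R1: under=0.24, decelerating=0.14; OR[max(a, b)] → w = 0.24
R2: ¬decelerating=1−0.14=0.86, over=0.38; AND[min(a, b)] → w = 0.38
R3: accelerating=0.43, under=0.24; AND[min(a, b)] → w = 0.24
Rules with consequent 'high': {R1, R2, R3} → strengths 0.24, 0.38, 0.24
Aggregate via t-conorm [max(a, b)]: 0.38

0.38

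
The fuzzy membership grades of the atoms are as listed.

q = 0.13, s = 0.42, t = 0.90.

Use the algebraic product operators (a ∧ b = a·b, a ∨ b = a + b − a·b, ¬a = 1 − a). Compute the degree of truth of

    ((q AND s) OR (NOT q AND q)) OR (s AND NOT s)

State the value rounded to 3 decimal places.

0.366

q AND s = a·b on (0.1300, 0.4200) = 0.0546
NOT q = 1 − 0.1300 = 0.8700
NOT q AND q = a·b on (0.8700, 0.1300) = 0.1131
(q AND s) OR (NOT q AND q) = a + b − a·b on (0.0546, 0.1131) = 0.1615
NOT s = 1 − 0.4200 = 0.5800
s AND NOT s = a·b on (0.4200, 0.5800) = 0.2436
((q AND s) OR (NOT q AND q)) OR (s AND NOT s) = a + b − a·b on (0.1615, 0.2436) = 0.3658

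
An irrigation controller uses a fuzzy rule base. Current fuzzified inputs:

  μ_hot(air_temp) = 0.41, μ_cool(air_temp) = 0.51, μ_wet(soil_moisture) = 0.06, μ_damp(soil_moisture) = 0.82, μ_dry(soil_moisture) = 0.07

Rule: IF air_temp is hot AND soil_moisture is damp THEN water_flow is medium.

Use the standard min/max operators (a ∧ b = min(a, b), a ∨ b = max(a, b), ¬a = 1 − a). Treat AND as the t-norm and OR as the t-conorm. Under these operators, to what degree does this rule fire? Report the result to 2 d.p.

firing strength: hot=0.41, damp=0.82; AND[min(a, b)] → w = 0.41

0.41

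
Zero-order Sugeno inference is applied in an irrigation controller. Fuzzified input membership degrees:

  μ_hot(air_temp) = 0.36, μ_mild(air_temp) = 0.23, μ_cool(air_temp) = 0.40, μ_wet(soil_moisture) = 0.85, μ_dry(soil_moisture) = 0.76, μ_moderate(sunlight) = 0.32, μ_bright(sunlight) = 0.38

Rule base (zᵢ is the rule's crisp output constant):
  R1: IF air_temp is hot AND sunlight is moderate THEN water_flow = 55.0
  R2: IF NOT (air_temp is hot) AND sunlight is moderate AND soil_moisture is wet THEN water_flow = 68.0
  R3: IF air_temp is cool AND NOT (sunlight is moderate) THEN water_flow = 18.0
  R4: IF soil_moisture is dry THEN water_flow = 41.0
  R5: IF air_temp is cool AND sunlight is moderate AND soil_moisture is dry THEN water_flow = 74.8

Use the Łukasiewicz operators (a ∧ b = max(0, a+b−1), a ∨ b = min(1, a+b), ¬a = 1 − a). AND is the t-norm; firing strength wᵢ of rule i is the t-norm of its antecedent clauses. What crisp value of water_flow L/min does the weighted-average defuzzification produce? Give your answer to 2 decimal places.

38.81

R1 (z=55.0): hot=0.36, moderate=0.32; AND[max(0, a+b−1)] → w = 0.00
R2 (z=68.0): ¬hot=1−0.36=0.64, moderate=0.32, wet=0.85; AND[max(0, a+b−1)] → w = 0.00
R3 (z=18.0): cool=0.40, ¬moderate=1−0.32=0.68; AND[max(0, a+b−1)] → w = 0.08
R4 (z=41.0): dry=0.76 → w = 0.76
R5 (z=74.8): cool=0.40, moderate=0.32, dry=0.76; AND[max(0, a+b−1)] → w = 0.00
Weighted average = (0.00·55.0 + 0.00·68.0 + 0.08·18.0 + 0.76·41.0 + 0.00·74.8) / (0.00 + 0.00 + 0.08 + 0.76 + 0.00)
  = 32.6000 / 0.8400 = 38.81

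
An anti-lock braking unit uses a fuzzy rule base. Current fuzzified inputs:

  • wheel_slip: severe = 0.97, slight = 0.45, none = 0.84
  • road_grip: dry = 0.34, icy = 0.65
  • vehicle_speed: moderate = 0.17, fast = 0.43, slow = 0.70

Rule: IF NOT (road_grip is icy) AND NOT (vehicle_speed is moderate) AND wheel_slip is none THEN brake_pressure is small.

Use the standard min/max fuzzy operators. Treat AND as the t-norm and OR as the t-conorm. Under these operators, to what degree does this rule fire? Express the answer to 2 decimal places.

0.35

firing strength: ¬icy=1−0.65=0.35, ¬moderate=1−0.17=0.83, none=0.84; AND[min(a, b)] → w = 0.35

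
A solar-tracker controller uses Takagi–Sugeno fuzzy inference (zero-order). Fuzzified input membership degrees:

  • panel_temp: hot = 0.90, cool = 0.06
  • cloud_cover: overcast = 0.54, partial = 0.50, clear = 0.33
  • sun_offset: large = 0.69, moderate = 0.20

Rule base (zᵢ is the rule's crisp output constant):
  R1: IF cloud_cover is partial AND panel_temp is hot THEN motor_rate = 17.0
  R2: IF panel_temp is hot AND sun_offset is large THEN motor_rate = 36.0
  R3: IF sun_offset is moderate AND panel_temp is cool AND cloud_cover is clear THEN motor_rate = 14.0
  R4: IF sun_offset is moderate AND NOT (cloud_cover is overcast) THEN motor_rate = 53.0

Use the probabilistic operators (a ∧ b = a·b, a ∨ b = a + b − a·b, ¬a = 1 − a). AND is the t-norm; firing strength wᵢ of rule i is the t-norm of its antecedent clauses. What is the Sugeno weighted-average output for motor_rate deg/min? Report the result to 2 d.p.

R1 (z=17.0): partial=0.50, hot=0.90; AND[a·b] → w = 0.4500
R2 (z=36.0): hot=0.90, large=0.69; AND[a·b] → w = 0.6210
R3 (z=14.0): moderate=0.20, cool=0.06, clear=0.33; AND[a·b] → w = 0.0040
R4 (z=53.0): moderate=0.20, ¬overcast=1−0.54=0.46; AND[a·b] → w = 0.0920
Weighted average = (0.4500·17.0 + 0.6210·36.0 + 0.0040·14.0 + 0.0920·53.0) / (0.4500 + 0.6210 + 0.0040 + 0.0920)
  = 34.9374 / 1.1670 = 29.94

29.94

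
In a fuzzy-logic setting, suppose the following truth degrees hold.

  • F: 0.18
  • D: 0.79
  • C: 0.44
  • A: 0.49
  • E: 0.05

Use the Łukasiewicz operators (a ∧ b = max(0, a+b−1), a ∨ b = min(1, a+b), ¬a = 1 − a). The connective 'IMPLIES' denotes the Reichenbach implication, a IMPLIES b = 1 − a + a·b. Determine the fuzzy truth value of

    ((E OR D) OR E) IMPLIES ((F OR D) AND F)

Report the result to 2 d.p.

0.24

E OR D = min(1, a+b) on (0.05, 0.79) = 0.84
(E OR D) OR E = min(1, a+b) on (0.84, 0.05) = 0.89
F OR D = min(1, a+b) on (0.18, 0.79) = 0.97
(F OR D) AND F = max(0, a+b−1) on (0.97, 0.18) = 0.15
((E OR D) OR E) IMPLIES ((F OR D) AND F)  [Reichenbach: 1 − a + a·b] with a=0.89, b=0.15 → 0.24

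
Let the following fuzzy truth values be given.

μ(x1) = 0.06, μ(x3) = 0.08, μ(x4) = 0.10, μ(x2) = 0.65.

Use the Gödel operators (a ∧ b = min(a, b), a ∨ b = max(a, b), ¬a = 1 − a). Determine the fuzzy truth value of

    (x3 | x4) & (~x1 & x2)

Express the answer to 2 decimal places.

x3 | x4 = max(a, b) on (0.08, 0.10) = 0.10
~x1 = 1 − 0.06 = 0.94
~x1 & x2 = min(a, b) on (0.94, 0.65) = 0.65
(x3 | x4) & (~x1 & x2) = min(a, b) on (0.10, 0.65) = 0.10

0.10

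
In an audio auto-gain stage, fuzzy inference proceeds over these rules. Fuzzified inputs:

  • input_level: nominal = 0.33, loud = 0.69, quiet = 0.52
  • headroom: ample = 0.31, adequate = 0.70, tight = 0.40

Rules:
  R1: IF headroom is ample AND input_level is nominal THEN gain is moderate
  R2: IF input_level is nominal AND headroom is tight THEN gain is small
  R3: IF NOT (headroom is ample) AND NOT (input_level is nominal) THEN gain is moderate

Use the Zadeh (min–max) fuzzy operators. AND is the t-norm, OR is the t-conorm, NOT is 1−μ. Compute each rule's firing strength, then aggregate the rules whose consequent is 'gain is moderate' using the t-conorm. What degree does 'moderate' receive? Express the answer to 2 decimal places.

0.67

R1: ample=0.31, nominal=0.33; AND[min(a, b)] → w = 0.31
R2: nominal=0.33, tight=0.40; AND[min(a, b)] → w = 0.33
R3: ¬ample=1−0.31=0.69, ¬nominal=1−0.33=0.67; AND[min(a, b)] → w = 0.67
Rules with consequent 'moderate': {R1, R3} → strengths 0.31, 0.67
Aggregate via t-conorm [max(a, b)]: 0.67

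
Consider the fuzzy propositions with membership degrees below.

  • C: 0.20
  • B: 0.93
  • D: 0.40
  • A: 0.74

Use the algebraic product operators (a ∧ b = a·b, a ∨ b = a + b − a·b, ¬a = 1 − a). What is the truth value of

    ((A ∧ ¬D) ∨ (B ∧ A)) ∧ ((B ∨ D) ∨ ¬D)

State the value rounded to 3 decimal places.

¬D = 1 − 0.4000 = 0.6000
A ∧ ¬D = a·b on (0.7400, 0.6000) = 0.4440
B ∧ A = a·b on (0.9300, 0.7400) = 0.6882
(A ∧ ¬D) ∨ (B ∧ A) = a + b − a·b on (0.4440, 0.6882) = 0.8266
B ∨ D = a + b − a·b on (0.9300, 0.4000) = 0.9580
¬D = 1 − 0.4000 = 0.6000
(B ∨ D) ∨ ¬D = a + b − a·b on (0.9580, 0.6000) = 0.9832
((A ∧ ¬D) ∨ (B ∧ A)) ∧ ((B ∨ D) ∨ ¬D) = a·b on (0.8266, 0.9832) = 0.8128

0.813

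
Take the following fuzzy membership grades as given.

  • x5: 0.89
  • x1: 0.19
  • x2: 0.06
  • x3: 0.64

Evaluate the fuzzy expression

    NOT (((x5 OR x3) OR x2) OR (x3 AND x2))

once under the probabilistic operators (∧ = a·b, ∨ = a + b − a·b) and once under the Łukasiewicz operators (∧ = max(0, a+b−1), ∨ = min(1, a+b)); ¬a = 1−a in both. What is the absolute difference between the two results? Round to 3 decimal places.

0.036

Under probabilistic:
  x5 OR x3 = a + b − a·b on (0.8900, 0.6400) = 0.9604
  (x5 OR x3) OR x2 = a + b − a·b on (0.9604, 0.0600) = 0.9628
  x3 AND x2 = a·b on (0.6400, 0.0600) = 0.0384
  ((x5 OR x3) OR x2) OR (x3 AND x2) = a + b − a·b on (0.9628, 0.0384) = 0.9642
  NOT (((x5 OR x3) OR x2) OR (x3 AND x2)) = 1 − 0.9642 = 0.0358
  → value = 0.0358
Under Łukasiewicz:
  x5 OR x3 = min(1, a+b) on (0.89, 0.64) = 1.00
  (x5 OR x3) OR x2 = min(1, a+b) on (1.00, 0.06) = 1.00
  x3 AND x2 = max(0, a+b−1) on (0.64, 0.06) = 0.00
  ((x5 OR x3) OR x2) OR (x3 AND x2) = min(1, a+b) on (1.00, 0.00) = 1.00
  NOT (((x5 OR x3) OR x2) OR (x3 AND x2)) = 1 − 1.00 = 0.00
  → value = 0.0000
|0.0358 − 0.0000| = 0.036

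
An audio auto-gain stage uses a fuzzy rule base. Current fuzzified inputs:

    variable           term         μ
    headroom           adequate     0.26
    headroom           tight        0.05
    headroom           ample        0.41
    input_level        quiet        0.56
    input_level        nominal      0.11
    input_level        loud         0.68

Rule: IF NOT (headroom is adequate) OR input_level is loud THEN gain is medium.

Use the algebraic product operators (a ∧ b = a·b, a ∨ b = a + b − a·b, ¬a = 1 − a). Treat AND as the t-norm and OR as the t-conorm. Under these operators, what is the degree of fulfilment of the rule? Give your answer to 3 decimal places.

firing strength: ¬adequate=1−0.26=0.74, loud=0.68; OR[a + b − a·b] → w = 0.9168

0.917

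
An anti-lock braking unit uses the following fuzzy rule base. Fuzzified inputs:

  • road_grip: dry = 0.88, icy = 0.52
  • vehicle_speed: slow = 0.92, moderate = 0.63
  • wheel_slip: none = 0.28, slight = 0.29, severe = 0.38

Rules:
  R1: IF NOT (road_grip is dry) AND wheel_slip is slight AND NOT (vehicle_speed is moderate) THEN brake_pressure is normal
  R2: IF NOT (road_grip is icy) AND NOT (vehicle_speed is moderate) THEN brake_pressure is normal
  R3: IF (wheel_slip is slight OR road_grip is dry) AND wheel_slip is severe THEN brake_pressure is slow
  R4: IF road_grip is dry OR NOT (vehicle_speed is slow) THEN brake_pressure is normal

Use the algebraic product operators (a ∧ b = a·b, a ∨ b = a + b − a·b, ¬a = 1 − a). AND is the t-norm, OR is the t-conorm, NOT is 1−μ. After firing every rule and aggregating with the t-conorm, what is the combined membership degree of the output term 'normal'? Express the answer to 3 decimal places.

R1: ¬dry=1−0.88=0.12, slight=0.29, ¬moderate=1−0.63=0.37; AND[a·b] → w = 0.0129
R2: ¬icy=1−0.52=0.48, ¬moderate=1−0.63=0.37; AND[a·b] → w = 0.1776
R3: (slight=0.29 OR dry=0.88) = 0.9148; AND[a·b] with severe=0.38 → w = 0.3476
R4: dry=0.88, ¬slow=1−0.92=0.08; OR[a + b − a·b] → w = 0.8896
Rules with consequent 'normal': {R1, R2, R4} → strengths 0.0129, 0.1776, 0.8896
Aggregate via t-conorm [a + b − a·b]: 0.9104

0.910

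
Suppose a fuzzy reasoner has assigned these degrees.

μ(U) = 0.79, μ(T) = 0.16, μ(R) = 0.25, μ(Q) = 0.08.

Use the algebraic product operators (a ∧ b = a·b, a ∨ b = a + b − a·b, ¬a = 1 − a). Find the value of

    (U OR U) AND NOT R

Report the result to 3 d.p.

U OR U = a + b − a·b on (0.7900, 0.7900) = 0.9559
NOT R = 1 − 0.2500 = 0.7500
(U OR U) AND NOT R = a·b on (0.9559, 0.7500) = 0.7169

0.717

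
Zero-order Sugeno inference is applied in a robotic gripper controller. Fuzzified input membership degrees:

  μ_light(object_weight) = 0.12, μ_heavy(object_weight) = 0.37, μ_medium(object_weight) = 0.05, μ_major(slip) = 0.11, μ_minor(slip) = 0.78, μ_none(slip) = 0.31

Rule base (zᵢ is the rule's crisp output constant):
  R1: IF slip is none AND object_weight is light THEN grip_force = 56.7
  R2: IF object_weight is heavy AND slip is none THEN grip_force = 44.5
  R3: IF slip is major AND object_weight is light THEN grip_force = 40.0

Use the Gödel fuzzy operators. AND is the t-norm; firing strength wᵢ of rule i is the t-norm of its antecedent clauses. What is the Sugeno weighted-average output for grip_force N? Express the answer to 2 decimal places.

R1 (z=56.7): none=0.31, light=0.12; AND[min(a, b)] → w = 0.12
R2 (z=44.5): heavy=0.37, none=0.31; AND[min(a, b)] → w = 0.31
R3 (z=40.0): major=0.11, light=0.12; AND[min(a, b)] → w = 0.11
Weighted average = (0.12·56.7 + 0.31·44.5 + 0.11·40.0) / (0.12 + 0.31 + 0.11)
  = 24.9990 / 0.5400 = 46.29

46.29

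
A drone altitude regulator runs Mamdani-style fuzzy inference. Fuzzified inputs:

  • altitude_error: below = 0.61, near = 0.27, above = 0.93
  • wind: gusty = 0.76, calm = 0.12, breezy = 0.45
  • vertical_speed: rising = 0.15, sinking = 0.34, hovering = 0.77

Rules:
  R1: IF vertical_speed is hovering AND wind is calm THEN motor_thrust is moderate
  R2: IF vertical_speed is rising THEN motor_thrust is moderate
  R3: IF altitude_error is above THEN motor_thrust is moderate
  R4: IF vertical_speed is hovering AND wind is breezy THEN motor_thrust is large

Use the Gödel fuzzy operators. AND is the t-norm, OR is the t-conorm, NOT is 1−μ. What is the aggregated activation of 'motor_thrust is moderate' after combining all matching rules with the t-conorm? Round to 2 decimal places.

0.93

R1: hovering=0.77, calm=0.12; AND[min(a, b)] → w = 0.12
R2: rising=0.15 → w = 0.15
R3: above=0.93 → w = 0.93
R4: hovering=0.77, breezy=0.45; AND[min(a, b)] → w = 0.45
Rules with consequent 'moderate': {R1, R2, R3} → strengths 0.12, 0.15, 0.93
Aggregate via t-conorm [max(a, b)]: 0.93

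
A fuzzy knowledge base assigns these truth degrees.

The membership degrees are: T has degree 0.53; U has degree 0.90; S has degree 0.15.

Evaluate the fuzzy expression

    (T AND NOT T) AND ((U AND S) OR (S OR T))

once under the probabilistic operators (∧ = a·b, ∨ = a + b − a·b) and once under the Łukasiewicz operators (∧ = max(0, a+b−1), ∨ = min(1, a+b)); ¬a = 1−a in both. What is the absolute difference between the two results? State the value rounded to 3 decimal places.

Under probabilistic:
  NOT T = 1 − 0.5300 = 0.4700
  T AND NOT T = a·b on (0.5300, 0.4700) = 0.2491
  U AND S = a·b on (0.9000, 0.1500) = 0.1350
  S OR T = a + b − a·b on (0.1500, 0.5300) = 0.6005
  (U AND S) OR (S OR T) = a + b − a·b on (0.1350, 0.6005) = 0.6544
  (T AND NOT T) AND ((U AND S) OR (S OR T)) = a·b on (0.2491, 0.6544) = 0.1630
  → value = 0.1630
Under Łukasiewicz:
  NOT T = 1 − 0.53 = 0.47
  T AND NOT T = max(0, a+b−1) on (0.53, 0.47) = 0.00
  U AND S = max(0, a+b−1) on (0.90, 0.15) = 0.05
  S OR T = min(1, a+b) on (0.15, 0.53) = 0.68
  (U AND S) OR (S OR T) = min(1, a+b) on (0.05, 0.68) = 0.73
  (T AND NOT T) AND ((U AND S) OR (S OR T)) = max(0, a+b−1) on (0.00, 0.73) = 0.00
  → value = 0.0000
|0.1630 − 0.0000| = 0.163

0.163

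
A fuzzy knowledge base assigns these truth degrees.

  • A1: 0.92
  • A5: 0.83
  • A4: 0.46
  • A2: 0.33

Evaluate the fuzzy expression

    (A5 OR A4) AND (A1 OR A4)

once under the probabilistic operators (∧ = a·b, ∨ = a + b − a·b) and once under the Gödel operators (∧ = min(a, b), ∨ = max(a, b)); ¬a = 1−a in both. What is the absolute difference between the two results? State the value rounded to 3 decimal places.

Under probabilistic:
  A5 OR A4 = a + b − a·b on (0.8300, 0.4600) = 0.9082
  A1 OR A4 = a + b − a·b on (0.9200, 0.4600) = 0.9568
  (A5 OR A4) AND (A1 OR A4) = a·b on (0.9082, 0.9568) = 0.8690
  → value = 0.8690
Under Gödel:
  A5 OR A4 = max(a, b) on (0.83, 0.46) = 0.83
  A1 OR A4 = max(a, b) on (0.92, 0.46) = 0.92
  (A5 OR A4) AND (A1 OR A4) = min(a, b) on (0.83, 0.92) = 0.83
  → value = 0.8300
|0.8690 − 0.8300| = 0.039

0.039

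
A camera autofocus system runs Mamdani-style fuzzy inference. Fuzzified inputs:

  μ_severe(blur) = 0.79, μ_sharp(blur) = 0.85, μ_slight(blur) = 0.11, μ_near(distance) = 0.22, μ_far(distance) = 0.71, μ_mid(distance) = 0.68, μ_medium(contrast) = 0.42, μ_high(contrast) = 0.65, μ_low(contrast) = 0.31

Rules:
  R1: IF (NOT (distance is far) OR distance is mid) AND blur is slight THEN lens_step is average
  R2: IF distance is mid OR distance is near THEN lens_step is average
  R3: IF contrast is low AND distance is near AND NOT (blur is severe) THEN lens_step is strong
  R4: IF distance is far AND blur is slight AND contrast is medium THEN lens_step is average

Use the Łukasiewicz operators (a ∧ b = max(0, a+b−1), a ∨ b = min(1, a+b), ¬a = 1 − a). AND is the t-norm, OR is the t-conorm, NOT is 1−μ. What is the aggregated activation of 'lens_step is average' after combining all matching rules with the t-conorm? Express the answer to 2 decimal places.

0.98

R1: (¬far=1−0.71=0.29 OR mid=0.68) = 0.97; AND[max(0, a+b−1)] with slight=0.11 → w = 0.08
R2: mid=0.68, near=0.22; OR[min(1, a+b)] → w = 0.90
R3: low=0.31, near=0.22, ¬severe=1−0.79=0.21; AND[max(0, a+b−1)] → w = 0.00
R4: far=0.71, slight=0.11, medium=0.42; AND[max(0, a+b−1)] → w = 0.00
Rules with consequent 'average': {R1, R2, R4} → strengths 0.08, 0.90, 0.00
Aggregate via t-conorm [min(1, a+b)]: 0.98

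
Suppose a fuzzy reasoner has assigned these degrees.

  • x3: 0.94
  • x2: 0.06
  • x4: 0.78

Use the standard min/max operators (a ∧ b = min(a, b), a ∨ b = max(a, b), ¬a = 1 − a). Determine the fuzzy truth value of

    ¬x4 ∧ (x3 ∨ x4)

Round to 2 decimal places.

¬x4 = 1 − 0.78 = 0.22
x3 ∨ x4 = max(a, b) on (0.94, 0.78) = 0.94
¬x4 ∧ (x3 ∨ x4) = min(a, b) on (0.22, 0.94) = 0.22

0.22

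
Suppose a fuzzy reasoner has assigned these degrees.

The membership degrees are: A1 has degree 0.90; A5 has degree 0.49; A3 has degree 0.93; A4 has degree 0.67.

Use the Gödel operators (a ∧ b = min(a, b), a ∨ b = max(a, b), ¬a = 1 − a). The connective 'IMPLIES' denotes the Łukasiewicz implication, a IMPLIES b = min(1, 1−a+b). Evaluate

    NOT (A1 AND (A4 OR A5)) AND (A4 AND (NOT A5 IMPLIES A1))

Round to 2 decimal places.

A4 OR A5 = max(a, b) on (0.67, 0.49) = 0.67
A1 AND (A4 OR A5) = min(a, b) on (0.90, 0.67) = 0.67
NOT (A1 AND (A4 OR A5)) = 1 − 0.67 = 0.33
NOT A5 = 1 − 0.49 = 0.51
NOT A5 IMPLIES A1  [Łukasiewicz: min(1, 1−a+b)] with a=0.51, b=0.90 → 1.00
A4 AND (NOT A5 IMPLIES A1) = min(a, b) on (0.67, 1.00) = 0.67
NOT (A1 AND (A4 OR A5)) AND (A4 AND (NOT A5 IMPLIES A1)) = min(a, b) on (0.33, 0.67) = 0.33

0.33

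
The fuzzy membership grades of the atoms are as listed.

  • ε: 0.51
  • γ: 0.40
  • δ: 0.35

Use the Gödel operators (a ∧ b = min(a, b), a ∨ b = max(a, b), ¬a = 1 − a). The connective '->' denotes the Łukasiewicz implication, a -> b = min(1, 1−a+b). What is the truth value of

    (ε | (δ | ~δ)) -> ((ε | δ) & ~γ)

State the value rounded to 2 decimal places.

~δ = 1 − 0.35 = 0.65
δ | ~δ = max(a, b) on (0.35, 0.65) = 0.65
ε | (δ | ~δ) = max(a, b) on (0.51, 0.65) = 0.65
ε | δ = max(a, b) on (0.51, 0.35) = 0.51
~γ = 1 − 0.40 = 0.60
(ε | δ) & ~γ = min(a, b) on (0.51, 0.60) = 0.51
(ε | (δ | ~δ)) -> ((ε | δ) & ~γ)  [Łukasiewicz: min(1, 1−a+b)] with a=0.65, b=0.51 → 0.86

0.86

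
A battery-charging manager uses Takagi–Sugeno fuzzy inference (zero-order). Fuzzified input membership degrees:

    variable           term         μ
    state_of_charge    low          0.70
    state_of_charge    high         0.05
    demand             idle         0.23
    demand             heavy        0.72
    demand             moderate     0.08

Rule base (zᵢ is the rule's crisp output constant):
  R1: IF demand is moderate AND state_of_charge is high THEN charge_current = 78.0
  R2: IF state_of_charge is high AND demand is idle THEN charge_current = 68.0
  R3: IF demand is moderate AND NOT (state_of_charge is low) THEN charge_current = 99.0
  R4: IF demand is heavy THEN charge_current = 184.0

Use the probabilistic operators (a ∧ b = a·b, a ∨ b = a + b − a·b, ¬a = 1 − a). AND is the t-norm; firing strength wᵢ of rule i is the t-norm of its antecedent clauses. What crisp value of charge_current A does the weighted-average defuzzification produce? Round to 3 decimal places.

R1 (z=78.0): moderate=0.08, high=0.05; AND[a·b] → w = 0.0040
R2 (z=68.0): high=0.05, idle=0.23; AND[a·b] → w = 0.0115
R3 (z=99.0): moderate=0.08, ¬low=1−0.70=0.30; AND[a·b] → w = 0.0240
R4 (z=184.0): heavy=0.72 → w = 0.7200
Weighted average = (0.0040·78.0 + 0.0115·68.0 + 0.0240·99.0 + 0.7200·184.0) / (0.0040 + 0.0115 + 0.0240 + 0.7200)
  = 135.9500 / 0.7595 = 178.999

178.999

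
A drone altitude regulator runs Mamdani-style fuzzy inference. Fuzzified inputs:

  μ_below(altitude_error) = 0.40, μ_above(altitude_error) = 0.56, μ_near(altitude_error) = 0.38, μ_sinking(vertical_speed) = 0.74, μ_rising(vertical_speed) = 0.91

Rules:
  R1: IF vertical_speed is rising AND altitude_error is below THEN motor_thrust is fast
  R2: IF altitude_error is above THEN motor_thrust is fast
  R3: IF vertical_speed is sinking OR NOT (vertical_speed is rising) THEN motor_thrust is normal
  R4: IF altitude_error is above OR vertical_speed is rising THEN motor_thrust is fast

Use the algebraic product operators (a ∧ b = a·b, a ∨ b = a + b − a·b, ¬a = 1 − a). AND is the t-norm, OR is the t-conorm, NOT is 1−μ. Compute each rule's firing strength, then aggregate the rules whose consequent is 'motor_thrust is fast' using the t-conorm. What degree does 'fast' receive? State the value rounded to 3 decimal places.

0.989

R1: rising=0.91, below=0.40; AND[a·b] → w = 0.3640
R2: above=0.56 → w = 0.5600
R3: sinking=0.74, ¬rising=1−0.91=0.09; OR[a + b − a·b] → w = 0.7634
R4: above=0.56, rising=0.91; OR[a + b − a·b] → w = 0.9604
Rules with consequent 'fast': {R1, R2, R4} → strengths 0.3640, 0.5600, 0.9604
Aggregate via t-conorm [a + b − a·b]: 0.9889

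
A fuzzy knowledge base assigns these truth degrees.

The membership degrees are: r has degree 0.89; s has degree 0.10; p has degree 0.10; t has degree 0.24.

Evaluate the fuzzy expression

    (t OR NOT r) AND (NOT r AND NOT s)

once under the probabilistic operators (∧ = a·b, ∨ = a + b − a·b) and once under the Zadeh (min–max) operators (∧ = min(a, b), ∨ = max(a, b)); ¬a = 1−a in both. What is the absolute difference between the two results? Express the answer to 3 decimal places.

Under probabilistic:
  NOT r = 1 − 0.8900 = 0.1100
  t OR NOT r = a + b − a·b on (0.2400, 0.1100) = 0.3236
  NOT r = 1 − 0.8900 = 0.1100
  NOT s = 1 − 0.1000 = 0.9000
  NOT r AND NOT s = a·b on (0.1100, 0.9000) = 0.0990
  (t OR NOT r) AND (NOT r AND NOT s) = a·b on (0.3236, 0.0990) = 0.0320
  → value = 0.0320
Under Zadeh (min–max):
  NOT r = 1 − 0.89 = 0.11
  t OR NOT r = max(a, b) on (0.24, 0.11) = 0.24
  NOT r = 1 − 0.89 = 0.11
  NOT s = 1 − 0.10 = 0.90
  NOT r AND NOT s = min(a, b) on (0.11, 0.90) = 0.11
  (t OR NOT r) AND (NOT r AND NOT s) = min(a, b) on (0.24, 0.11) = 0.11
  → value = 0.1100
|0.0320 − 0.1100| = 0.078

0.078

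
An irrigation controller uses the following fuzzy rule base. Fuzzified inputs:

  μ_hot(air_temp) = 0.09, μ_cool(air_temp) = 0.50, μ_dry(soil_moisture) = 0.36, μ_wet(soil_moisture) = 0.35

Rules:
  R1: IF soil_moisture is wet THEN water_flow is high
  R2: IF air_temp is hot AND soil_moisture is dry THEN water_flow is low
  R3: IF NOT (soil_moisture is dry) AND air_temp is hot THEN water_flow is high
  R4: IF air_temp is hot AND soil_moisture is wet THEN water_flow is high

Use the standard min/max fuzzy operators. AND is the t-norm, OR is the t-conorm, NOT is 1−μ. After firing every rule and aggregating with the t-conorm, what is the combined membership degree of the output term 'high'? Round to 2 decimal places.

R1: wet=0.35 → w = 0.35
R2: hot=0.09, dry=0.36; AND[min(a, b)] → w = 0.09
R3: ¬dry=1−0.36=0.64, hot=0.09; AND[min(a, b)] → w = 0.09
R4: hot=0.09, wet=0.35; AND[min(a, b)] → w = 0.09
Rules with consequent 'high': {R1, R3, R4} → strengths 0.35, 0.09, 0.09
Aggregate via t-conorm [max(a, b)]: 0.35

0.35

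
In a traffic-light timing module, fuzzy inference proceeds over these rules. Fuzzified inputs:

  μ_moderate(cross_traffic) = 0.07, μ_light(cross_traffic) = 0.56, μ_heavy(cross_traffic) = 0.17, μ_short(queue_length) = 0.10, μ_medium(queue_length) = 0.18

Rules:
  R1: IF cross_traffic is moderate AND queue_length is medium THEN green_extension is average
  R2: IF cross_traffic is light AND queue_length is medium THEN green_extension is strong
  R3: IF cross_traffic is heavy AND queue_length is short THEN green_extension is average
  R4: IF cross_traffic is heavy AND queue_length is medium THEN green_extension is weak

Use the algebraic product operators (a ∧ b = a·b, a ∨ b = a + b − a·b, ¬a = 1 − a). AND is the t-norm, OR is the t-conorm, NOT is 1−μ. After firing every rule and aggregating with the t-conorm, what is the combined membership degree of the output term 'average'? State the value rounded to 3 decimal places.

0.029

R1: moderate=0.07, medium=0.18; AND[a·b] → w = 0.0126
R2: light=0.56, medium=0.18; AND[a·b] → w = 0.1008
R3: heavy=0.17, short=0.10; AND[a·b] → w = 0.0170
R4: heavy=0.17, medium=0.18; AND[a·b] → w = 0.0306
Rules with consequent 'average': {R1, R3} → strengths 0.0126, 0.0170
Aggregate via t-conorm [a + b − a·b]: 0.0294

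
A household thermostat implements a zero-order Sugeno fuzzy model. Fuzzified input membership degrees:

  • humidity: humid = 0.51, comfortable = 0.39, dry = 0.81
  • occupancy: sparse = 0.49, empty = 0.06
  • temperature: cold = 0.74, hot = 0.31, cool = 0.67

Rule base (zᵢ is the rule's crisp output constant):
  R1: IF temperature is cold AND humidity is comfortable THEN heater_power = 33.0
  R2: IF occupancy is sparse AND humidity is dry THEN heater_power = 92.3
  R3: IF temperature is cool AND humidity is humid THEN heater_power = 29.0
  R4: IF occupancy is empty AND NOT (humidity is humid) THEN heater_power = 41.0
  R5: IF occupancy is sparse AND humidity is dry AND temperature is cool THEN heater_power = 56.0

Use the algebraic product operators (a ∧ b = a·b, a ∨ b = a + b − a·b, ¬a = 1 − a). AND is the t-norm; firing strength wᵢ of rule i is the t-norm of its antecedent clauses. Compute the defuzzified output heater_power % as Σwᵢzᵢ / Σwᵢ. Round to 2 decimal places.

R1 (z=33.0): cold=0.74, comfortable=0.39; AND[a·b] → w = 0.2886
R2 (z=92.3): sparse=0.49, dry=0.81; AND[a·b] → w = 0.3969
R3 (z=29.0): cool=0.67, humid=0.51; AND[a·b] → w = 0.3417
R4 (z=41.0): empty=0.06, ¬humid=1−0.51=0.49; AND[a·b] → w = 0.0294
R5 (z=56.0): sparse=0.49, dry=0.81, cool=0.67; AND[a·b] → w = 0.2659
Weighted average = (0.2886·33.0 + 0.3969·92.3 + 0.3417·29.0 + 0.0294·41.0 + 0.2659·56.0) / (0.2886 + 0.3969 + 0.3417 + 0.0294 + 0.2659)
  = 72.1641 / 1.3225 = 54.57

54.57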